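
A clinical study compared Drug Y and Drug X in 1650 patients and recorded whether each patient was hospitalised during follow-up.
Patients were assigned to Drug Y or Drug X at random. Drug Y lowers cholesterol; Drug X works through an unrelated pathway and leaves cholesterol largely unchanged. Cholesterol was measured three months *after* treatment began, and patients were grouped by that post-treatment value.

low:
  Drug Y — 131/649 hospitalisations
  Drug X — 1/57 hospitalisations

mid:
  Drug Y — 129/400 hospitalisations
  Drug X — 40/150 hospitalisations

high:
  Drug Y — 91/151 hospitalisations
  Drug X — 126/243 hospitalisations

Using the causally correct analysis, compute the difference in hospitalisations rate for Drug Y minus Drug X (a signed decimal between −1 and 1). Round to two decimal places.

-0.08

Within every cholesterol level Drug X has the lower rate, yet pooled Drug Y does — Simpson's reversal.
Stratifying would compare drugs among patients the drugs themselves sorted into cholesterol groups — a form of selection on an intermediate. The unconditioned pooled rates give the total causal effect.
The causal difference is the pooled difference: 0.292 − 0.371 = -0.079.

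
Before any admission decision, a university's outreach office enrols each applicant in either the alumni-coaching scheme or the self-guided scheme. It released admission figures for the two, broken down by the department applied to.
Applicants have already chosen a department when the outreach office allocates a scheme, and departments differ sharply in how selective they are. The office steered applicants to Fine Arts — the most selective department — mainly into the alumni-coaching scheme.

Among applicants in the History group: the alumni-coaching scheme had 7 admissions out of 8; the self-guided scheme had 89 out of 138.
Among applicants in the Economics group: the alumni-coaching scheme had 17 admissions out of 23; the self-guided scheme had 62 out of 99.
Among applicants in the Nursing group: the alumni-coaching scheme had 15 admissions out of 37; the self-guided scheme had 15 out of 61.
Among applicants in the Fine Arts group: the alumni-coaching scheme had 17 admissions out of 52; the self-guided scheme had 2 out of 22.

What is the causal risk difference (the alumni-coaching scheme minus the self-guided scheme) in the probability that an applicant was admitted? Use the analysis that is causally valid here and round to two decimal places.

+0.18

The imbalance in department arose from how applicants were allocated, not from anything the outreach scheme did; and department independently affects the outcome. The pooled gap is confounded — condition on department.
Adjusting over the population distribution of department: 0.332·(0.875−0.645) + 0.277·(0.739−0.626) + 0.223·(0.405−0.246) + 0.168·(0.327−0.091) = +0.183.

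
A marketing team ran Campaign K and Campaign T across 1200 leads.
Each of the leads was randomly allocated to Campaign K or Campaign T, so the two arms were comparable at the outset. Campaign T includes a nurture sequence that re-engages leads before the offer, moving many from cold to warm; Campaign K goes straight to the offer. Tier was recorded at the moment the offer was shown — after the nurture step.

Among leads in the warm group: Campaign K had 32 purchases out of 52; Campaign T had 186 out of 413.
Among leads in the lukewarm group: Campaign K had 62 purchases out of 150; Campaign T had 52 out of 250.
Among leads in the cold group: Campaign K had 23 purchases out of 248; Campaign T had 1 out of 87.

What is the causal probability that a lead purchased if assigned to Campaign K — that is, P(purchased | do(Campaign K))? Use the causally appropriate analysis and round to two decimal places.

0.26

Engagement tier here is a post-treatment variable shaped by the campaign; conditioning on it would introduce bias rather than remove it. The overall comparison is the causal one.
So P(outcome | do(Campaign K)) is just the pooled rate for Campaign K: 117/450 = 0.260.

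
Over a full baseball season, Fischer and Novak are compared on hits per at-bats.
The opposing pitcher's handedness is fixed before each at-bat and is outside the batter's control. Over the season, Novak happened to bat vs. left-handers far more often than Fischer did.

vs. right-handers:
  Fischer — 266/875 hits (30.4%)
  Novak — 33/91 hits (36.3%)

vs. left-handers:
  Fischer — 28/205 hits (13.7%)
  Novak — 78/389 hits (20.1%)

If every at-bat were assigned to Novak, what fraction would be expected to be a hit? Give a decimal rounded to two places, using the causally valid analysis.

The stratified and pooled comparisons disagree (Novak wins within each pitcher handedness; Fischer wins overall), so the answer turns on the causal role of pitcher handedness.
Pitcher handedness differs across players for reasons unrelated to any effect of the player itself, and it separately predicts the outcome — a classic confounder. We must compare within pitcher handedness levels.
Standardising Novak to the population pitcher handedness mix: 0.619·33/91 + 0.381·78/389 = 0.301.

0.30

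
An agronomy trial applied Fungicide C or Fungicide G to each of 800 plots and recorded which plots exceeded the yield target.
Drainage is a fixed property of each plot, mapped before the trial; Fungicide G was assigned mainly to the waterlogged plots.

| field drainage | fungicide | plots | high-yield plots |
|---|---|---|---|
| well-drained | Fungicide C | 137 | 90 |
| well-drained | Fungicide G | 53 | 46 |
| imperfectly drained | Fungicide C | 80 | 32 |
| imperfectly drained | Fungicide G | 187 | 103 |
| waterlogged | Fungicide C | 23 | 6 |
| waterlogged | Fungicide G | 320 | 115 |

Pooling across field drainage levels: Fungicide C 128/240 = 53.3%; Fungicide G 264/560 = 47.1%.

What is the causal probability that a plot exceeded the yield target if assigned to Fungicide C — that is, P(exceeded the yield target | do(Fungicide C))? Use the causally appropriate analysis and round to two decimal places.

Nothing the fungicide does changes field drainage; the imbalance is an allocation artefact. With field drainage also predicting the outcome, the pooled figure is confounded, and the within-stratum comparison is the causal one.
Standardising Fungicide C to the population field drainage mix: 0.237·90/137 + 0.334·32/80 + 0.429·6/23 = 0.401.

0.40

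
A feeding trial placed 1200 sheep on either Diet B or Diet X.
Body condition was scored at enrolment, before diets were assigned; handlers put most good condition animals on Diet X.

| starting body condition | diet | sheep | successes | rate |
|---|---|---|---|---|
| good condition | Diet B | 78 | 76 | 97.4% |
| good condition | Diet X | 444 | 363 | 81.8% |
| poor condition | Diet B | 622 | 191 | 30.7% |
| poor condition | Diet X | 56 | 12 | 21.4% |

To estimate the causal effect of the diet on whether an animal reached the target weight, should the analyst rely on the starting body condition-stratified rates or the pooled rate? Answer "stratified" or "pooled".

The starting body condition-specific comparison favours Diet B throughout, but the pooled figures favour Diet X. The question is whether to condition on starting body condition.
Since starting body condition is a pre-existing factor (not a product of the diet) and it affects the outcome on its own, it is a confounder. The stratified rates, not the pooled rate, identify the causal effect.
Within each level — good condition: 97.4% vs 81.8%; poor condition: 30.7% vs 21.4% — Diet B is higher every time.

stratified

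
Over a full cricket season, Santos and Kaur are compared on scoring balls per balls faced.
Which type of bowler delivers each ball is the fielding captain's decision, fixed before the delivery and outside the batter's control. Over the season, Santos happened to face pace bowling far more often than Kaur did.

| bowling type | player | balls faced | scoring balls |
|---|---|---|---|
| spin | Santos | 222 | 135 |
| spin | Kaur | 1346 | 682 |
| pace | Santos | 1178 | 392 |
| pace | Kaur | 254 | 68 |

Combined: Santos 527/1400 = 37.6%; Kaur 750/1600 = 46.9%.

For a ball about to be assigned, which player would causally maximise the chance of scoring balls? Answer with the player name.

Santos

Within every bowling type level Santos has the higher rate, yet pooled Kaur does — Simpson's reversal.
Here bowling type is a common cause — it drives both which player a case falls under and the outcome. The crude comparison mixes populations; the stratum-specific rates are the causally relevant ones.
Within each level — spin: 60.8% vs 50.7%; pace: 33.3% vs 26.8% — Santos is higher every time.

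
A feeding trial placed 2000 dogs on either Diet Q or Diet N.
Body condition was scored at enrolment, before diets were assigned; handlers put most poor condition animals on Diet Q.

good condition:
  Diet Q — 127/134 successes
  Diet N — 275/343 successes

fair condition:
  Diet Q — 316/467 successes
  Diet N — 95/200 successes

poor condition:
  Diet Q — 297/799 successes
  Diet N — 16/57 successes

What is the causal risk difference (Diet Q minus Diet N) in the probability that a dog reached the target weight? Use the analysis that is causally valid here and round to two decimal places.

Since starting body condition is a pre-existing factor (not a product of the diet) and it affects the outcome on its own, it is a confounder. The stratified rates, not the pooled rate, identify the causal effect.
Adjusting over the population distribution of starting body condition: 0.238·(0.948−0.802) + 0.334·(0.677−0.475) + 0.428·(0.372−0.281) = +0.141.

+0.14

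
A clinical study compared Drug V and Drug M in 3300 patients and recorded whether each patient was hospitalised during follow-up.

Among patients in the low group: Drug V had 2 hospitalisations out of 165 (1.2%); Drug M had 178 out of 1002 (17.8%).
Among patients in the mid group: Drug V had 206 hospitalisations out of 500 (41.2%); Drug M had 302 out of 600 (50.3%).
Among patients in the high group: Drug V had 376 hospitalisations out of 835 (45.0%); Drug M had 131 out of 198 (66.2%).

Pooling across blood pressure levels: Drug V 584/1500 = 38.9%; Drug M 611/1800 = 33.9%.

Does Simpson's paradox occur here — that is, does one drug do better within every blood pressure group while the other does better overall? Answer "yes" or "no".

Within each blood pressure level (low 1.2% vs 17.8%; mid 41.2% vs 50.3%; high 45.0% vs 66.2%), Drug V has the lower rate every time. Pooled: 38.9% vs 33.9% — Drug M has the lower rate overall. The two comparisons disagree.

yes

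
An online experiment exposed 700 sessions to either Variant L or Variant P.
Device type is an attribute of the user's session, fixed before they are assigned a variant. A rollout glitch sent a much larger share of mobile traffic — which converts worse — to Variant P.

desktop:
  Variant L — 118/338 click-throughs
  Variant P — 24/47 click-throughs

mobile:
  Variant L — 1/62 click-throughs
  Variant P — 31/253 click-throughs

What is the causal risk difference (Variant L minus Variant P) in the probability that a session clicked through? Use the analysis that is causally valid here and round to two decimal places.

The device type-specific comparison favours Variant P throughout, but the pooled figures favour Variant L. The question is whether to condition on device type.
The imbalance in device type arose from how sessions were allocated, not from anything the variant did; and device type independently affects the outcome. The pooled gap is confounded — condition on device type.
Adjusting over the population distribution of device type: 0.550·(0.349−0.511) + 0.450·(0.016−0.123) = -0.137.

-0.14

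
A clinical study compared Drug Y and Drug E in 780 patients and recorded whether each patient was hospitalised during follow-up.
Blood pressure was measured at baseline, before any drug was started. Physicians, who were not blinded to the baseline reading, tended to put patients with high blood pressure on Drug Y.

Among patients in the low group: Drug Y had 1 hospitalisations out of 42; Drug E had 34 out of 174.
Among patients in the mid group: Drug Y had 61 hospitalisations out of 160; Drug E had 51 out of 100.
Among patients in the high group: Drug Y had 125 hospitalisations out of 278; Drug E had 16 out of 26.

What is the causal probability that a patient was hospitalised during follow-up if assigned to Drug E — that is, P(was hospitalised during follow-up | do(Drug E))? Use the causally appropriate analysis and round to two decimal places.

Nothing the drug does changes blood pressure; the imbalance is an allocation artefact. With blood pressure also predicting the outcome, the pooled figure is confounded, and the within-stratum comparison is the causal one.
Standardising Drug E to the population blood pressure mix: 0.277·34/174 + 0.333·51/100 + 0.390·16/26 = 0.464.

0.46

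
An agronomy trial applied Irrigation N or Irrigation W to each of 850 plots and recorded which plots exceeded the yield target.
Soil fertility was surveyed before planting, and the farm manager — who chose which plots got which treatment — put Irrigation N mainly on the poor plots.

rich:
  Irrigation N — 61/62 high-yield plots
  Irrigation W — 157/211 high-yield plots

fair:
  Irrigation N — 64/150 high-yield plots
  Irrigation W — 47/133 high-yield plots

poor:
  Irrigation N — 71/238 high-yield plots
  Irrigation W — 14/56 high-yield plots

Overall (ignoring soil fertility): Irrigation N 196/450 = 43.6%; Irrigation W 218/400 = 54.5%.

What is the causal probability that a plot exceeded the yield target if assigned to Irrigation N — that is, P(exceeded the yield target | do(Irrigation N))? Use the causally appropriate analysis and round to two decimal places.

0.56

Soil fertility satisfies the back-door criterion: it is not a descendant of the irrigation, and it blocks the spurious path from irrigation to outcome. Adjusting for it (i.e., using the within-soil fertility rates) gives the causal effect.
Standardising Irrigation N to the population soil fertility mix: 0.321·61/62 + 0.333·64/150 + 0.346·71/238 = 0.561.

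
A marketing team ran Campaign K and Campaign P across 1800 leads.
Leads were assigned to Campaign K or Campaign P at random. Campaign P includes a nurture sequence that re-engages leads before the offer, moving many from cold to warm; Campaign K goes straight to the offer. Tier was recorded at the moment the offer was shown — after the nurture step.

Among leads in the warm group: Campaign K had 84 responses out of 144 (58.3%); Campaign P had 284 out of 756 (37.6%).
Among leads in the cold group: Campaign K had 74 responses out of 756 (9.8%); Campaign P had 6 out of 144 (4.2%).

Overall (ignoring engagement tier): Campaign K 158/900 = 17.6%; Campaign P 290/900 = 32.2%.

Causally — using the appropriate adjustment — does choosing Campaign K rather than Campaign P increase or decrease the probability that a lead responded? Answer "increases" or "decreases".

decreases

The engagement tier-specific comparison favours Campaign K throughout, but the pooled figures favour Campaign P. The question is whether to condition on engagement tier.
Engagement tier is downstream of the campaign. One should not condition on a consequence of treatment, so the overall rates are the right comparison.
Pooled: Campaign K 17.6% vs Campaign P 32.2%; Campaign P is higher overall.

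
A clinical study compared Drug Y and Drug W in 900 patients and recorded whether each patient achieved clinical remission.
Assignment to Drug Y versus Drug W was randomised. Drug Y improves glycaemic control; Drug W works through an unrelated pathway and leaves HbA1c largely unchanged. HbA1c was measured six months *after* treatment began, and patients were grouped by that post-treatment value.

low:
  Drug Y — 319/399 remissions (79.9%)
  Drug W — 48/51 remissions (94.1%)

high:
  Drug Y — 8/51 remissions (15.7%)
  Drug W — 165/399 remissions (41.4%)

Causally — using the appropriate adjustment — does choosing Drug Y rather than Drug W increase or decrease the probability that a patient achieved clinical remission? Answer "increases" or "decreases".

The distribution of HbA1c is itself part of what the drug does — it is an intermediate outcome. Holding it fixed would remove that part of the effect; the total effect is the pooled difference.
Pooled: Drug Y 72.7% vs Drug W 47.3%; Drug Y is higher overall.

increases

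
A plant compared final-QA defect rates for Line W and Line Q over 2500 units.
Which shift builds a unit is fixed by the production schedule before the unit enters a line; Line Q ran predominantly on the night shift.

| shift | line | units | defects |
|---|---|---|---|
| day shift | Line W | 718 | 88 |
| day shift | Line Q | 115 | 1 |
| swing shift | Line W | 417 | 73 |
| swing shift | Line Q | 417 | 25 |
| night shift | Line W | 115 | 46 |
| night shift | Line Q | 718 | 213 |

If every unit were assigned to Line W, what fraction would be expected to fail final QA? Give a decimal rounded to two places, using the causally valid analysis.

Shift satisfies the back-door criterion: it is not a descendant of the line, and it blocks the spurious path from line to outcome. Adjusting for it (i.e., using the within-shift rates) gives the causal effect.
Standardising Line W to the population shift mix: 0.333·88/718 + 0.334·73/417 + 0.333·46/115 = 0.233.

0.23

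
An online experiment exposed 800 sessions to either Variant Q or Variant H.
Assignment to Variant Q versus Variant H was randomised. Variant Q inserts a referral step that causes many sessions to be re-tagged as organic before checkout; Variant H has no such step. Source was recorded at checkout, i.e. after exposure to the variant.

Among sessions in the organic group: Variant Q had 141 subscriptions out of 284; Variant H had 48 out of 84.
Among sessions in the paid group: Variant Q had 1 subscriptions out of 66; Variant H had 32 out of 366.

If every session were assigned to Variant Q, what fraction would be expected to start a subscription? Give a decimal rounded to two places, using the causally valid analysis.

The stratified and pooled comparisons disagree (Variant H wins within each traffic source; Variant Q wins overall), so the answer turns on the causal role of traffic source.
Traffic source here is a post-treatment variable shaped by the variant; conditioning on it would introduce bias rather than remove it. The overall comparison is the causal one.
So P(outcome | do(Variant Q)) is just the pooled rate for Variant Q: 142/350 = 0.406.

0.41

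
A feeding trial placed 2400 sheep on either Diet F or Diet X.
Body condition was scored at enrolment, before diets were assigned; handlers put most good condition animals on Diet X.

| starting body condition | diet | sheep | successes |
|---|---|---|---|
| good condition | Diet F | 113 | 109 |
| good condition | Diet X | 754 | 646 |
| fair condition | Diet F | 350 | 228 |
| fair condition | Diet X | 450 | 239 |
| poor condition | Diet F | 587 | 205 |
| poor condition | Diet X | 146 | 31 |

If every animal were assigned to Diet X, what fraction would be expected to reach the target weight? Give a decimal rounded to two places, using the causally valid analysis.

Starting body condition satisfies the back-door criterion: it is not a descendant of the diet, and it blocks the spurious path from diet to outcome. Adjusting for it (i.e., using the within-starting body condition rates) gives the causal effect.
Standardising Diet X to the population starting body condition mix: 0.361·646/754 + 0.333·239/450 + 0.305·31/146 = 0.551.

0.55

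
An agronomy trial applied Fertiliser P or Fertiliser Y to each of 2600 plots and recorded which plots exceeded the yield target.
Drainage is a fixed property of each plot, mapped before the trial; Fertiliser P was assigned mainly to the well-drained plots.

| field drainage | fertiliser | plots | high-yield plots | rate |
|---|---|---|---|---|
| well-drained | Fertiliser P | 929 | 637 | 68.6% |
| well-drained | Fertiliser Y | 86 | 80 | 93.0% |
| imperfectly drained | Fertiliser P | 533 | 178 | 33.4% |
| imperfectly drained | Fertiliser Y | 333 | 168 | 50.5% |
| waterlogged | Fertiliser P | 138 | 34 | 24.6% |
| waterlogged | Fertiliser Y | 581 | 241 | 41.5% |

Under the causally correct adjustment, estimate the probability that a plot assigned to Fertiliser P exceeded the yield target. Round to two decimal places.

0.45

Field drainage differs across fertilisers for reasons unrelated to any effect of the fertiliser itself, and it separately predicts the outcome — a classic confounder. We must compare within field drainage levels.
Standardising Fertiliser P to the population field drainage mix: 0.390·637/929 + 0.333·178/533 + 0.277·34/138 = 0.447.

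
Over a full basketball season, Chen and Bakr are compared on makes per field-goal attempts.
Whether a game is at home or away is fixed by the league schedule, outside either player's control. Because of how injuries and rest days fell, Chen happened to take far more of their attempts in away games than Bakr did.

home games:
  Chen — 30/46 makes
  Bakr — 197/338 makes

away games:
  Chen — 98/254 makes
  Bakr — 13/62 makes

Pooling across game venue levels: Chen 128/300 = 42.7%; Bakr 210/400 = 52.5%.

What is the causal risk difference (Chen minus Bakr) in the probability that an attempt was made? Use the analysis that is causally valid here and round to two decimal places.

+0.12

Game venue satisfies the back-door criterion: it is not a descendant of the player, and it blocks the spurious path from player to outcome. Adjusting for it (i.e., using the within-game venue rates) gives the causal effect.
Adjusting over the population distribution of game venue: 0.549·(0.652−0.583) + 0.451·(0.386−0.210) = +0.118.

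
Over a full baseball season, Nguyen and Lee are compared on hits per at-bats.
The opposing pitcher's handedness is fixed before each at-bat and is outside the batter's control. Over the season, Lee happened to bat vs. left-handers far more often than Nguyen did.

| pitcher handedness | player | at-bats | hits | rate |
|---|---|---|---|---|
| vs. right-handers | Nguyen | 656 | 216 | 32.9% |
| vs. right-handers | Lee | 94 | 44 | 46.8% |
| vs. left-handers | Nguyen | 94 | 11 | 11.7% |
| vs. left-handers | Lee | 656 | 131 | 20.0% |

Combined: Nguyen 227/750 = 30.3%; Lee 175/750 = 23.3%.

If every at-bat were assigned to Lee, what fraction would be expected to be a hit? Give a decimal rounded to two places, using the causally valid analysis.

0.33

The pitcher handedness-specific comparison favours Lee throughout, but the pooled figures favour Nguyen. The question is whether to condition on pitcher handedness.
Since pitcher handedness is a pre-existing factor (not a product of the player) and it affects the outcome on its own, it is a confounder. The stratified rates, not the pooled rate, identify the causal effect.
Standardising Lee to the population pitcher handedness mix: 0.500·44/94 + 0.500·131/656 = 0.334.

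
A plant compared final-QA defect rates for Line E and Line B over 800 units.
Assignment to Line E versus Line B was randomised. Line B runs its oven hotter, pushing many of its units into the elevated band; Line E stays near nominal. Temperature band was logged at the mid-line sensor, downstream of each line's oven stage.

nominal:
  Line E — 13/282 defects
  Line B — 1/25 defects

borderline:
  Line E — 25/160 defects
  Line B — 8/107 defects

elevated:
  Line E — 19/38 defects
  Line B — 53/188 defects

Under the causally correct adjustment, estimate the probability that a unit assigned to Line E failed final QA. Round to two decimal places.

Line B is lower inside every in-process temperature band stratum but Line E is lower in aggregate. Whether to stratify depends on how in-process temperature band relates to the line.
In-process temperature band is downstream of the line. One should not condition on a consequence of treatment, so the overall rates are the right comparison.
So P(outcome | do(Line E)) is just the pooled rate for Line E: 57/480 = 0.119.

0.12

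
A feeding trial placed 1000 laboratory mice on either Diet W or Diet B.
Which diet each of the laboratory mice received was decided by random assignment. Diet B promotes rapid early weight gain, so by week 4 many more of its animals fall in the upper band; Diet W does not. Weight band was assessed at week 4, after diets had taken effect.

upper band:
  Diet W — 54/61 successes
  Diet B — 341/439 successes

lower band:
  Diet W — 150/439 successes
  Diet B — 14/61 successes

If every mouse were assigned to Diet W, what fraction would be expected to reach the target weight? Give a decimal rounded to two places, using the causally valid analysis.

The stratified and pooled comparisons disagree (Diet W wins within each week-4 weight band; Diet B wins overall), so the answer turns on the causal role of week-4 weight band.
Week-4 weight band is recorded after the diet and is itself shifted by it — it sits on the causal path from diet to outcome. Conditioning on a mediator would strip out part of the effect we want; the pooled comparison gives the total causal effect.
So P(outcome | do(Diet W)) is just the pooled rate for Diet W: 204/500 = 0.408.

0.41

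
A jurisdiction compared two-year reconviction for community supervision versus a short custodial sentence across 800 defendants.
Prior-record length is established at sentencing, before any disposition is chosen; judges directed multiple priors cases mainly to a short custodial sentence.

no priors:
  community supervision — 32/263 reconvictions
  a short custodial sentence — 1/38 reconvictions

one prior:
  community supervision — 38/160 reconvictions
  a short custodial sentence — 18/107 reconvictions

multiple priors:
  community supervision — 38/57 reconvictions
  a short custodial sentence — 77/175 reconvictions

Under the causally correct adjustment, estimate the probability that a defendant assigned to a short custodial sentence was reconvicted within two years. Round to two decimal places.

Prior-record length satisfies the back-door criterion: it is not a descendant of the disposition, and it blocks the spurious path from disposition to outcome. Adjusting for it (i.e., using the within-prior-record length rates) gives the causal effect.
Standardising a short custodial sentence to the population prior-record length mix: 0.376·1/38 + 0.334·18/107 + 0.290·77/175 = 0.194.

0.19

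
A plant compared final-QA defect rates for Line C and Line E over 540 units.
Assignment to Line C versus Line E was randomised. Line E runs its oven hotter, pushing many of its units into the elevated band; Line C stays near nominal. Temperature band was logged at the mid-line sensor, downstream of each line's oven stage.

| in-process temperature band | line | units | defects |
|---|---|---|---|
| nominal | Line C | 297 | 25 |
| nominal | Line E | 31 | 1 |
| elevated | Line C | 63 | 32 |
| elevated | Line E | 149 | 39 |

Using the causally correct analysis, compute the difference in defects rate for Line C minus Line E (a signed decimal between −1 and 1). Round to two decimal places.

-0.06

In-process temperature band is downstream of the line. One should not condition on a consequence of treatment, so the overall rates are the right comparison.
The causal difference is the pooled difference: 0.158 − 0.222 = -0.064.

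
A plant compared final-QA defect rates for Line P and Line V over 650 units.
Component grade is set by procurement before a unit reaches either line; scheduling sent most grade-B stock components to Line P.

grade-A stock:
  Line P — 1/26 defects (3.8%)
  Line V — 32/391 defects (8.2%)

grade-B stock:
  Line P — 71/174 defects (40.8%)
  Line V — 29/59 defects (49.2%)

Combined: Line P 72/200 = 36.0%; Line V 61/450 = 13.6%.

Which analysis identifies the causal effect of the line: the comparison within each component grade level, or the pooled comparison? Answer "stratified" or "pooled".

stratified

Component grade is set before the line has any effect — it is not caused by the line — and it independently drives the outcome. That makes it a confounder, so the causal comparison is within component grade levels.
Within each level — grade-A stock: 3.8% vs 8.2%; grade-B stock: 40.8% vs 49.2% — Line P is lower every time.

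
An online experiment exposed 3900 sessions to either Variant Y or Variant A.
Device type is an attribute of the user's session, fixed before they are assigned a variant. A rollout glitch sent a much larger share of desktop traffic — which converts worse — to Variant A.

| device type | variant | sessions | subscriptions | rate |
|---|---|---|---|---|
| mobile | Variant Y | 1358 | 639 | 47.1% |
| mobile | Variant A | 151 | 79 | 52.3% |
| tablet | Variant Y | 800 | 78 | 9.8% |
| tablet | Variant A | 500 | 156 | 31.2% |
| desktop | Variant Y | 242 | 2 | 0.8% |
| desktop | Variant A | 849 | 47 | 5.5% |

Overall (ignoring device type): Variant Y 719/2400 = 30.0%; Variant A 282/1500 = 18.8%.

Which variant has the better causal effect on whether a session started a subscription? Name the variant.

Variant A is higher inside every device type stratum but Variant Y is higher in aggregate. Whether to stratify depends on how device type relates to the variant.
Nothing the variant does changes device type; the imbalance is an allocation artefact. With device type also predicting the outcome, the pooled figure is confounded, and the within-stratum comparison is the causal one.
Within each level — mobile: 47.1% vs 52.3%; tablet: 9.8% vs 31.2%; desktop: 0.8% vs 5.5% — Variant A is higher every time.

Variant A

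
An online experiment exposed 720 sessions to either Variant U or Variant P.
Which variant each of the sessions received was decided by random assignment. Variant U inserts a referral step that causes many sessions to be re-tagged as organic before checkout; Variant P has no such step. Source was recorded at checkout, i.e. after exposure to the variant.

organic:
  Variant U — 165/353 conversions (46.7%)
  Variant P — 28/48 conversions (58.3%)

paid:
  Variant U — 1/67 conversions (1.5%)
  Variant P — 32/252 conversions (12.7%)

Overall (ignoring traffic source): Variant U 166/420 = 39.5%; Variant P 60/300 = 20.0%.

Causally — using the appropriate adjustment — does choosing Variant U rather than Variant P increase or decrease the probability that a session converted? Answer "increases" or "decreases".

Within every traffic source level Variant P has the higher rate, yet pooled Variant U does — Simpson's reversal.
Traffic source is recorded after the variant and is itself shifted by it — it sits on the causal path from variant to outcome. Conditioning on a mediator would strip out part of the effect we want; the pooled comparison gives the total causal effect.
Pooled: Variant U 39.5% vs Variant P 20.0%; Variant U is higher overall.

increases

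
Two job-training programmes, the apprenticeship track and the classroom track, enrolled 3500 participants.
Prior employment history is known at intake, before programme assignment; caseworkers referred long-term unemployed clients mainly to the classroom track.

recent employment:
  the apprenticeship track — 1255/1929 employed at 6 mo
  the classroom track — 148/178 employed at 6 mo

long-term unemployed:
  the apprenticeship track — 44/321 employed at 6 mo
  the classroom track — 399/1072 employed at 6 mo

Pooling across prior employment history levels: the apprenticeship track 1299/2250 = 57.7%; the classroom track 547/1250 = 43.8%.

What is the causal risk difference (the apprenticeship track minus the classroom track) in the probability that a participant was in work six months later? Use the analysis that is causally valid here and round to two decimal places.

Prior employment history satisfies the back-door criterion: it is not a descendant of the programme, and it blocks the spurious path from programme to outcome. Adjusting for it (i.e., using the within-prior employment history rates) gives the causal effect.
Adjusting over the population distribution of prior employment history: 0.602·(0.651−0.831) + 0.398·(0.137−0.372) = -0.202.

-0.20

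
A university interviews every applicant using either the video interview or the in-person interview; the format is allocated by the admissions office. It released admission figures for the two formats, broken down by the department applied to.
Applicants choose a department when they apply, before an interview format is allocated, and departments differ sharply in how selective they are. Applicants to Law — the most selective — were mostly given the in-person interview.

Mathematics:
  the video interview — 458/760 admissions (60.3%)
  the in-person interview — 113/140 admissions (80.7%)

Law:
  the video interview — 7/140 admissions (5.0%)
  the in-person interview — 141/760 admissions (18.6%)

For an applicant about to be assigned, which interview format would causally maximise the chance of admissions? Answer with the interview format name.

the in-person interview

the in-person interview is higher inside every department stratum but the video interview is higher in aggregate. Whether to stratify depends on how department relates to the interview format.
Department differs across interview formats for reasons unrelated to any effect of the interview format itself, and it separately predicts the outcome — a classic confounder. We must compare within department levels.
Within each level — Mathematics: 60.3% vs 80.7%; Law: 5.0% vs 18.6% — the in-person interview is higher every time.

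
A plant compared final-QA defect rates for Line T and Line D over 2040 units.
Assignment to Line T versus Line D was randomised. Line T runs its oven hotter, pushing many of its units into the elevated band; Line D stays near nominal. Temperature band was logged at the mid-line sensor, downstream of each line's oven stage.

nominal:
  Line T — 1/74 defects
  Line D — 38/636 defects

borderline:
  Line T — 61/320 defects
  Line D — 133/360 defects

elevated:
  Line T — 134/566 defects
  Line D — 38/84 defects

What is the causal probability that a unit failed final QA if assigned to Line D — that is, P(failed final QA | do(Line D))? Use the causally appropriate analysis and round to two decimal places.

0.19

In-process temperature band here is a post-treatment variable shaped by the line; conditioning on it would introduce bias rather than remove it. The overall comparison is the causal one.
So P(outcome | do(Line D)) is just the pooled rate for Line D: 209/1080 = 0.194.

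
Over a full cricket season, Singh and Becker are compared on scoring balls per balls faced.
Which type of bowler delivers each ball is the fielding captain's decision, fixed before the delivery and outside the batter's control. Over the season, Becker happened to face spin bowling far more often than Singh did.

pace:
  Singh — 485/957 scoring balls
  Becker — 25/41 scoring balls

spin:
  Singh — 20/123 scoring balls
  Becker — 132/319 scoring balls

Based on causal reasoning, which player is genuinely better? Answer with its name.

Becker

The stratified and pooled comparisons disagree (Becker wins within each bowling type; Singh wins overall), so the answer turns on the causal role of bowling type.
Since bowling type is a pre-existing factor (not a product of the player) and it affects the outcome on its own, it is a confounder. The stratified rates, not the pooled rate, identify the causal effect.
Within each level — pace: 50.7% vs 61.0%; spin: 16.3% vs 41.4% — Becker is higher every time.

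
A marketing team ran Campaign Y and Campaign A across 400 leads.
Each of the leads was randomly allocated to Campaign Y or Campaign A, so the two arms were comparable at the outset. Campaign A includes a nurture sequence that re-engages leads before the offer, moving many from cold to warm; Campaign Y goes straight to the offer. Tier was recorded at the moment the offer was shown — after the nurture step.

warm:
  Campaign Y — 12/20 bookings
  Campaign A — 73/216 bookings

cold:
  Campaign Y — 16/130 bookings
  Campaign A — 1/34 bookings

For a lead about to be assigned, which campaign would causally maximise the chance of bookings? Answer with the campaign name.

Engagement tier is recorded after the campaign and is itself shifted by it — it sits on the causal path from campaign to outcome. Conditioning on a mediator would strip out part of the effect we want; the pooled comparison gives the total causal effect.
Pooled: Campaign Y 18.7% vs Campaign A 29.6%; Campaign A is higher overall.

Campaign A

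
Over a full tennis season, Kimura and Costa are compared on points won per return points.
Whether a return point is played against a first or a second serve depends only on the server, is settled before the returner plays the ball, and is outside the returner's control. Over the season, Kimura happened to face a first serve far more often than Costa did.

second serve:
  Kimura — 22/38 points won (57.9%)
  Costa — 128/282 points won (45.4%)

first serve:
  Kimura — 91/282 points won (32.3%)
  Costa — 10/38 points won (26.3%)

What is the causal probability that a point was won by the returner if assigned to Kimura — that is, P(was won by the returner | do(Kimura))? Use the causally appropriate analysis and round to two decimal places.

Serve type differs across players for reasons unrelated to any effect of the player itself, and it separately predicts the outcome — a classic confounder. We must compare within serve type levels.
Standardising Kimura to the population serve type mix: 0.500·22/38 + 0.500·91/282 = 0.451.

0.45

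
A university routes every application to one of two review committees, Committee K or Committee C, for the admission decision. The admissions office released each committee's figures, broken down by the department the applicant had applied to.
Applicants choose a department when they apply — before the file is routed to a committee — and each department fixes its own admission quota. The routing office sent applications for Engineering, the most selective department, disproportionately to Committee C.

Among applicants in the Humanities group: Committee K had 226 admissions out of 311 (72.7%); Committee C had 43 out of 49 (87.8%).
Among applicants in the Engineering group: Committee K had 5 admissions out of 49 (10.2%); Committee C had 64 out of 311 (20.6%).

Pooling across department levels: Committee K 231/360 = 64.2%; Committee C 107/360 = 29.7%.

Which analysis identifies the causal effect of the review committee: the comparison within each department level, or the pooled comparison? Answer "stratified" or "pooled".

The department-specific comparison favours Committee C throughout, but the pooled figures favour Committee K. The question is whether to condition on department.
Here department is a common cause — it drives both which review committee a case falls under and the outcome. The crude comparison mixes populations; the stratum-specific rates are the causally relevant ones.
Within each level — Humanities: 72.7% vs 87.8%; Engineering: 10.2% vs 20.6% — Committee C is higher every time.

stratified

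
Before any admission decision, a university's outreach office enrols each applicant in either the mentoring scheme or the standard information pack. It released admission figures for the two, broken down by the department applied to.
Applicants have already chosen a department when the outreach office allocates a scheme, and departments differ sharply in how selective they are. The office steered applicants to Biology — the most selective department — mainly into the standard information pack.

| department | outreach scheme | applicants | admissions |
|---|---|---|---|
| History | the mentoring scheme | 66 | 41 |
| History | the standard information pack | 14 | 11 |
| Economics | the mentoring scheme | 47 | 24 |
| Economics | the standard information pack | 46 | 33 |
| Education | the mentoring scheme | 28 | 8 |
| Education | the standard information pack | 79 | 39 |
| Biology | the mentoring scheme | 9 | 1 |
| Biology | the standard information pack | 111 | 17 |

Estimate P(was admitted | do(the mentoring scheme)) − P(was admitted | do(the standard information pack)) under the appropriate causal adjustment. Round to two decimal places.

Within every department level the standard information pack has the higher rate, yet pooled the mentoring scheme does — Simpson's reversal.
Here department is a common cause — it drives both which outreach scheme a case falls under and the outcome. The crude comparison mixes populations; the stratum-specific rates are the causally relevant ones.
Adjusting over the population distribution of department: 0.200·(0.621−0.786) + 0.233·(0.511−0.717) + 0.268·(0.286−0.494) + 0.300·(0.111−0.153) = -0.149.

-0.15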